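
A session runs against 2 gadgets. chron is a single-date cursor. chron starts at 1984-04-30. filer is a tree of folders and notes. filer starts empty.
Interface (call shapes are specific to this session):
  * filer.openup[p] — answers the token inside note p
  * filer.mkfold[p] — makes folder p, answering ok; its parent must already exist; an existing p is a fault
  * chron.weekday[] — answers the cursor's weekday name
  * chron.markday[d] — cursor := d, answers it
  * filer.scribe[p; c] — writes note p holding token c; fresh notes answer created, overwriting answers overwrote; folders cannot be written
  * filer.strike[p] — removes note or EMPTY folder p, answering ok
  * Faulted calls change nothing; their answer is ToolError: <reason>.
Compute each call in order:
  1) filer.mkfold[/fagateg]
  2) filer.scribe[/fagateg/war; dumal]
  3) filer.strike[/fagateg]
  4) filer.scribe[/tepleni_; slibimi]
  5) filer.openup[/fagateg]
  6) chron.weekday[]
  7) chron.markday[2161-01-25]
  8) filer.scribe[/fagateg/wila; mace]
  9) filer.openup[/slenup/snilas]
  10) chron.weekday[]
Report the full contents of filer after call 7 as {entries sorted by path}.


Answer: {fagateg/, fagateg/war=dumal, tepleni_=slibimi}

Derivation:
-- 1. filer.mkfold(/fagateg) ~> ok
-- 2. filer.scribe(/fagateg/war, dumal) ~> created
-- 3. filer.strike(/fagateg) ~> ToolError: not empty
-- 4. filer.scribe(/tepleni_, slibimi) ~> created
-- 5. filer.openup(/fagateg) ~> ToolError: is a directory
-- 6. chron.weekday() ~> Monday
-- 7. chron.markday(2161-01-25) ~> 2161-01-25
-- 8. filer.scribe(/fagateg/wila, mace) ~> created
-- 9. filer.openup(/slenup/snilas) ~> ToolError: not found
-- 10. chron.weekday() ~> Sunday


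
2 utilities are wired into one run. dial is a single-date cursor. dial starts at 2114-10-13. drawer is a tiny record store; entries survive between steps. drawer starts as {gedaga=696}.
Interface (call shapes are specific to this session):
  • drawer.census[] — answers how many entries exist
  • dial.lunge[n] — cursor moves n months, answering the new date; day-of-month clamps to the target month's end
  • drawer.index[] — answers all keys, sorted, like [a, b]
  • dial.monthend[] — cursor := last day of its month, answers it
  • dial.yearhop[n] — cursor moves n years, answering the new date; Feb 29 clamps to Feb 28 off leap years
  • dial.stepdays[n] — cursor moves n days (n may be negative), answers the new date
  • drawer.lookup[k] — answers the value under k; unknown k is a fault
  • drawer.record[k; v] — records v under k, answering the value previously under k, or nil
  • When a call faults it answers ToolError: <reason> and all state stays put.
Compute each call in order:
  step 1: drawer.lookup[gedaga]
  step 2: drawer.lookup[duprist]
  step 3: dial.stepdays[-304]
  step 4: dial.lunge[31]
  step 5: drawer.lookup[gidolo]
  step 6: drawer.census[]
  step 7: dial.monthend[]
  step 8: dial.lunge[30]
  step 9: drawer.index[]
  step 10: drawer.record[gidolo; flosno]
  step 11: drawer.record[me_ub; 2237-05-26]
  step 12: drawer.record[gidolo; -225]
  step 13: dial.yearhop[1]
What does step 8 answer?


Answer: 2119-01-31

Derivation:
% 1. drawer.lookup(k: gedaga) : 696
% 2. drawer.lookup(k: duprist) : ToolError: no such key duprist
% 3. dial.stepdays(n: -304) : 2113-12-13
% 4. dial.lunge(n: 31) : 2116-07-13
% 5. drawer.lookup(k: gidolo) : ToolError: no such key gidolo
% 6. drawer.census() : 1
% 7. dial.monthend() : 2116-07-31
% 8. dial.lunge(n: 30) : 2119-01-31
% 9. drawer.index() : [gedaga]
% 10. drawer.record(k: gidolo, v: flosno) : nil
% 11. drawer.record(k: me_ub, v: 2237-05-26) : nil
% 12. drawer.record(k: gidolo, v: -225) : flosno
% 13. dial.yearhop(n: 1) : 2120-01-31


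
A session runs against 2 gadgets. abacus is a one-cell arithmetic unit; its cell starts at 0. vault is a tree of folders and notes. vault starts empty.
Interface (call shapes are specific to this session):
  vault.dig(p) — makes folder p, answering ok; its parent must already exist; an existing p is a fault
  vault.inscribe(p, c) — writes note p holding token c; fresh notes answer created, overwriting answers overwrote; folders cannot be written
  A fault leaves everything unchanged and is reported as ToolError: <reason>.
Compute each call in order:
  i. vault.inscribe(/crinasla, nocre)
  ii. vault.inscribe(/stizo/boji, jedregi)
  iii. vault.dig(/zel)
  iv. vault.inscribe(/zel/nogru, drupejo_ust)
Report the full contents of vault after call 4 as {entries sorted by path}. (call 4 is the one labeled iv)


Answer: {crinasla=nocre, zel/, zel/nogru=drupejo_ust}

Derivation:
% 1. inscribe(p='/crinasla', c='nocre') == created
% 2. inscribe(p='/stizo/boji', c='jedregi') == ToolError: no parent
% 3. dig(p='/zel') == ok
% 4. inscribe(p='/zel/nogru', c='drupejo_ust') == created


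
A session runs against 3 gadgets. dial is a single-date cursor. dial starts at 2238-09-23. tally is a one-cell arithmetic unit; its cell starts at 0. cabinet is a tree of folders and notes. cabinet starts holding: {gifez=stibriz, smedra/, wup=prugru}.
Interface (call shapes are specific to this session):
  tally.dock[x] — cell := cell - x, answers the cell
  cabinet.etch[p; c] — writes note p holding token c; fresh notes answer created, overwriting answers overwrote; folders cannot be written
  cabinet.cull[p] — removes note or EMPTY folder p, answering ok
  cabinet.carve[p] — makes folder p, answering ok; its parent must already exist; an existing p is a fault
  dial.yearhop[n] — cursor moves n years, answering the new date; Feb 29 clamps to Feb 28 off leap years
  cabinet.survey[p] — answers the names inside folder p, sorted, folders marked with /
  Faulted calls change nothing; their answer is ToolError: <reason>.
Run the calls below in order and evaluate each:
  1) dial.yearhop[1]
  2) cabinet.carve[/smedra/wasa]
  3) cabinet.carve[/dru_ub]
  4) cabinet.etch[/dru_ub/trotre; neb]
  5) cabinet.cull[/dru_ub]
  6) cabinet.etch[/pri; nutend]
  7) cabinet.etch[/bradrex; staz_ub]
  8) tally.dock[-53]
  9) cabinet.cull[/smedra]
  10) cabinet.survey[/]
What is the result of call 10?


==> dial.yearhop(n='1')
<== 2239-09-23
==> cabinet.carve(p='/smedra/wasa')
<== ok
==> cabinet.carve(p='/dru_ub')
<== ok
==> cabinet.etch(p='/dru_ub/trotre', c='neb')
<== created
==> cabinet.cull(p='/dru_ub')
<== ToolError: not empty
==> cabinet.etch(p='/pri', c='nutend')
<== created
==> cabinet.etch(p='/bradrex', c='staz_ub')
<== created
==> tally.dock(x='-53')
<== 53
==> cabinet.cull(p='/smedra')
<== ToolError: not empty
==> cabinet.survey(p='/')
<== [bradrex, dru_ub/, gifez, pri, smedra/, wup]

Answer: [bradrex, dru_ub/, gifez, pri, smedra/, wup]


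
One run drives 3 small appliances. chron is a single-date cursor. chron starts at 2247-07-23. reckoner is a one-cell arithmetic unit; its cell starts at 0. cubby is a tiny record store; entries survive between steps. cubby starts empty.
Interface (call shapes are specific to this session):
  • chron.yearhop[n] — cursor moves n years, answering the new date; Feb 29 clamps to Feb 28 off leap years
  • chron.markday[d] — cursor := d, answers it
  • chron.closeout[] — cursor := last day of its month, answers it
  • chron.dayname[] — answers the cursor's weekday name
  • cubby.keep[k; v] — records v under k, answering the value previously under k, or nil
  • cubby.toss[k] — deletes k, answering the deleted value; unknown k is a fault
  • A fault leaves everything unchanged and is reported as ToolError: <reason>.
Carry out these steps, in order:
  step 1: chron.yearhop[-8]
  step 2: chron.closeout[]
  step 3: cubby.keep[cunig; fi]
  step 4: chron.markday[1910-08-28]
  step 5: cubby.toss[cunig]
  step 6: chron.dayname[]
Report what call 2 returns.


[in] chron.yearhop n: -8
:: 2239-07-23
[in] chron.closeout
:: 2239-07-31
[in] cubby.keep k: cunig v: fi
:: nil
[in] chron.markday d: 1910-08-28
:: 1910-08-28
[in] cubby.toss k: cunig
:: fi
[in] chron.dayname
:: Sunday

Answer: 2239-07-31


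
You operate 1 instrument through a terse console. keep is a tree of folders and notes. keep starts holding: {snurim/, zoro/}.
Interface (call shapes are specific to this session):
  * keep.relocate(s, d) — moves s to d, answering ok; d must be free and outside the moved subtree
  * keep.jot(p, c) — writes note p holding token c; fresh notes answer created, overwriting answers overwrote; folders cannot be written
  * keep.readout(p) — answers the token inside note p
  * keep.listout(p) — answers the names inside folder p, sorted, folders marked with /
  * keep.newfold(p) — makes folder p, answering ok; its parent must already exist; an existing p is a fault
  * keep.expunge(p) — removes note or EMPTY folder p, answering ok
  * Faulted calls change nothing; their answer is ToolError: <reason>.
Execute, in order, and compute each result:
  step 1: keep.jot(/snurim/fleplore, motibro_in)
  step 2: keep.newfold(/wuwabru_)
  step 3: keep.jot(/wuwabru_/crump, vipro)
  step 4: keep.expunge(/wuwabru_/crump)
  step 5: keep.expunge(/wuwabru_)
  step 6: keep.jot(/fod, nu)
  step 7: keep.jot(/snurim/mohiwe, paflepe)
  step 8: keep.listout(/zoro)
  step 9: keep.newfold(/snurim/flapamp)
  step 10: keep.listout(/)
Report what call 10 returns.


-- 1. jot(p=/snurim/fleplore, c=motibro_in) : created
-- 2. newfold(p=/wuwabru_) : ok
-- 3. jot(p=/wuwabru_/crump, c=vipro) : created
-- 4. expunge(p=/wuwabru_/crump) : ok
-- 5. expunge(p=/wuwabru_) : ok
-- 6. jot(p=/fod, c=nu) : created
-- 7. jot(p=/snurim/mohiwe, c=paflepe) : created
-- 8. listout(p=/zoro) : []
-- 9. newfold(p=/snurim/flapamp) : ok
-- 10. listout(p=/) : [fod, snurim/, zoro/]

Answer: [fod, snurim/, zoro/]


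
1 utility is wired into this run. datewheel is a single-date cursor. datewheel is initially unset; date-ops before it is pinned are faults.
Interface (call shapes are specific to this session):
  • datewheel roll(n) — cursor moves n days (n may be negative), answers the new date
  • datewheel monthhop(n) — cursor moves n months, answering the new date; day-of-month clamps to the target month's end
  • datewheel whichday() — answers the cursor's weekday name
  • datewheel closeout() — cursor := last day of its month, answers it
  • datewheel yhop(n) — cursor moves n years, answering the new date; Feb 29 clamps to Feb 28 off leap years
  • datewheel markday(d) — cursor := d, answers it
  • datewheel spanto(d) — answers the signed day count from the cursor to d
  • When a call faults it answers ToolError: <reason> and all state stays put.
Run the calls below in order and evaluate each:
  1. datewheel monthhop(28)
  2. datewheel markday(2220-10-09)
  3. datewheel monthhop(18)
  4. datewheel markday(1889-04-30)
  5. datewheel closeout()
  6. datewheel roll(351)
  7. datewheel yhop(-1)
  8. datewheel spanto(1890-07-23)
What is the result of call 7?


Answer: 1889-04-16

Derivation:
Step: datewheel monthhop[n=28]
Result: ToolError: no date set
Step: datewheel markday[d=2220-10-09]
Result: 2220-10-09
Step: datewheel monthhop[n=18]
Result: 2222-04-09
Step: datewheel markday[d=1889-04-30]
Result: 1889-04-30
Step: datewheel closeout[]
Result: 1889-04-30
Step: datewheel roll[n=351]
Result: 1890-04-16
Step: datewheel yhop[n=-1]
Result: 1889-04-16
Step: datewheel spanto[d=1890-07-23]
Result: 463


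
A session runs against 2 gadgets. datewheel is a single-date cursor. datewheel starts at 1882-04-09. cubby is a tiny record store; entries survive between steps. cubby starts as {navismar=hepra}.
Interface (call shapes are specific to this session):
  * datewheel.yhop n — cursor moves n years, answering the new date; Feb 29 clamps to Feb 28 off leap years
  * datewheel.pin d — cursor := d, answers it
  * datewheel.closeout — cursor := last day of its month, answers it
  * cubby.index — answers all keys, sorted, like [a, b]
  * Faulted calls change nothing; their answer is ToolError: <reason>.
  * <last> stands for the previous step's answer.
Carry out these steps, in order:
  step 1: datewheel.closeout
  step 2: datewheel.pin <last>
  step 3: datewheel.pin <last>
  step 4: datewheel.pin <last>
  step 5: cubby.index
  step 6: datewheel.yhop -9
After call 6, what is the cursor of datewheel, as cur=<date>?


% datewheel.closeout() => 1882-04-30
% datewheel.pin(d=<last>) => 1882-04-30
% datewheel.pin(d=<last>) => 1882-04-30
% datewheel.pin(d=<last>) => 1882-04-30
% cubby.index() => [navismar]
% datewheel.yhop(n=-9) => 1873-04-30

Answer: cur=1873-04-30


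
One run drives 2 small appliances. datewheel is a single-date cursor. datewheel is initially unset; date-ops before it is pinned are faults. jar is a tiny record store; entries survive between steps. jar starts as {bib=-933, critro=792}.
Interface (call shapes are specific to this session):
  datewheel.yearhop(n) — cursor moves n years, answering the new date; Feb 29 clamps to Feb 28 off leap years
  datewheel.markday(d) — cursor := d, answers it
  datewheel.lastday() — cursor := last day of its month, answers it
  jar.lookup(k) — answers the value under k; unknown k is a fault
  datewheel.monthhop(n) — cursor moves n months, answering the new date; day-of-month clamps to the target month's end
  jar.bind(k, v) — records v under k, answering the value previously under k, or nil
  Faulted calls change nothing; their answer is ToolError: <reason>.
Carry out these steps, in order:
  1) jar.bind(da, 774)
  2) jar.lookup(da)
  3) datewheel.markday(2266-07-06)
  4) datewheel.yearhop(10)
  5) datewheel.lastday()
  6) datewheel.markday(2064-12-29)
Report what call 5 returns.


Answer: 2276-07-31

Derivation:
>> jar.bind(k→da, v→774)
<< nil
>> jar.lookup(k→da)
<< 774
>> datewheel.markday(d→2266-07-06)
<< 2266-07-06
>> datewheel.yearhop(n→10)
<< 2276-07-06
>> datewheel.lastday()
<< 2276-07-31
>> datewheel.markday(d→2064-12-29)
<< 2064-12-29


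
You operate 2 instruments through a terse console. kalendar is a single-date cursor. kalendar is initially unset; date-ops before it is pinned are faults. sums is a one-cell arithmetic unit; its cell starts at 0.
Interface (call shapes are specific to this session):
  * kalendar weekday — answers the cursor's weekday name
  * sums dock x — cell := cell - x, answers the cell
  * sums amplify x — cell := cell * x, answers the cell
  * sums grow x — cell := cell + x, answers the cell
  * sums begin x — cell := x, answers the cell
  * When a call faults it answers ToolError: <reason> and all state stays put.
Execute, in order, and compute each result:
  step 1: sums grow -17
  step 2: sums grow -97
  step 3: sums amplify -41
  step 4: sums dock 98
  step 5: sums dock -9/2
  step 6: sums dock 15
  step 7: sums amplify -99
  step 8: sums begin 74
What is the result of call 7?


Answer: -903969/2

Derivation:
// 1. sums grow(x=-17) => -17
// 2. sums grow(x=-97) => -114
// 3. sums amplify(x=-41) => 4674
// 4. sums dock(x=98) => 4576
// 5. sums dock(x=-9/2) => 9161/2
// 6. sums dock(x=15) => 9131/2
// 7. sums amplify(x=-99) => -903969/2
// 8. sums begin(x=74) => 74


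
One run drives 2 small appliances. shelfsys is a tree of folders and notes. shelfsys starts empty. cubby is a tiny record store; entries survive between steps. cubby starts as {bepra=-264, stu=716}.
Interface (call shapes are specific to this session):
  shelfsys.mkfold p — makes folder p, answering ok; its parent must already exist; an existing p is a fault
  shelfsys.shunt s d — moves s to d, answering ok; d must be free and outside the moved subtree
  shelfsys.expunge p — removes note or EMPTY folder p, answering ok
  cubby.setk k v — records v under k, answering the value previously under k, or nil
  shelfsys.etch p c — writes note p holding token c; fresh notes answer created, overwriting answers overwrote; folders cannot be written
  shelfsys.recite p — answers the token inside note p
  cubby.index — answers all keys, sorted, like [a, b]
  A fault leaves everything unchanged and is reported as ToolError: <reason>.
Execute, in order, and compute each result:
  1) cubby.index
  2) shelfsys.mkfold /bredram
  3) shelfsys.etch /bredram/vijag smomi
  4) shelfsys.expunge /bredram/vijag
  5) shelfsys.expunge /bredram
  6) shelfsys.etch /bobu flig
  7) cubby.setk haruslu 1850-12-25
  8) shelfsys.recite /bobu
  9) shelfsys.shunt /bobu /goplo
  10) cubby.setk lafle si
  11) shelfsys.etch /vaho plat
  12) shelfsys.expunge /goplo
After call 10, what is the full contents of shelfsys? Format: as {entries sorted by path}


I invoke cubby.index, and get [bepra, stu].
I run shelfsys.mkfold passing p=/bredram, which returns ok.
I call shelfsys.etch passing p=/bredram/vijag, c=smomi, yielding created.
Calling shelfsys.expunge passing p=/bredram/vijag, and see ok.
Using shelfsys.expunge passing p=/bredram, and observe ok.
Next I call shelfsys.etch passing p=/bobu, c=flig, → created.
Calling cubby.setk passing k=haruslu, v=1850-12-25, and observe nil.
Using shelfsys.recite passing p=/bobu, giving flig.
Then shelfsys.shunt passing s=/bobu, d=/goplo, and observe ok.
Calling cubby.setk passing k=lafle, v=si, and see nil.
Using shelfsys.etch passing p=/vaho, c=plat, which returns created.
Next I call shelfsys.expunge passing p=/goplo: ok.

Answer: {goplo=flig}


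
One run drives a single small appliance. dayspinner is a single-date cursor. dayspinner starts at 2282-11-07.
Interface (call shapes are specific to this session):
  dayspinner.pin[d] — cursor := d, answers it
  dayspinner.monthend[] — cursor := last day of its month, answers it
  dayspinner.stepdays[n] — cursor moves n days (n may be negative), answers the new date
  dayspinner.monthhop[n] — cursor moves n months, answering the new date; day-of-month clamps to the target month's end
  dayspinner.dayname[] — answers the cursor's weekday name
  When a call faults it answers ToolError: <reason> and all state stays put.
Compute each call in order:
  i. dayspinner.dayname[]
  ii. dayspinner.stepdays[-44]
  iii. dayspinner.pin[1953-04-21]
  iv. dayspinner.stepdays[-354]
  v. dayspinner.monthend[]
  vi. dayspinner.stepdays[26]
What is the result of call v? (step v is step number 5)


! dayspinner.dayname() == Tuesday
! dayspinner.stepdays(n='-44') == 2282-09-24
! dayspinner.pin(d='1953-04-21') == 1953-04-21
! dayspinner.stepdays(n='-354') == 1952-05-02
! dayspinner.monthend() == 1952-05-31
! dayspinner.stepdays(n='26') == 1952-06-26

Answer: 1952-05-31


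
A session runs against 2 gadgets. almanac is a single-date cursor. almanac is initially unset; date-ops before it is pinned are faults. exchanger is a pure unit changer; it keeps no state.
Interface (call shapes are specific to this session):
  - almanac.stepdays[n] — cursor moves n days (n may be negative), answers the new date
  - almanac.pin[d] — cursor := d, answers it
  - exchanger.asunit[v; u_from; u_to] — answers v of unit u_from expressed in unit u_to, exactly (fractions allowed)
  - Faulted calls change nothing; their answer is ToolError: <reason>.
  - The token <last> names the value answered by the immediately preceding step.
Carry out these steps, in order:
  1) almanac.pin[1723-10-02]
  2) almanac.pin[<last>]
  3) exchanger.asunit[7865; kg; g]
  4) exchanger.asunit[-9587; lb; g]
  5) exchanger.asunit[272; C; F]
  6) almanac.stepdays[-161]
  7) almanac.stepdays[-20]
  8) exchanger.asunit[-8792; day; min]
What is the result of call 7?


>> almanac.pin(d: 1723-10-02)
<< 1723-10-02
>> almanac.pin(d: <last>)
<< 1723-10-02
>> exchanger.asunit(v: 7865, u_from: kg, u_to: g)
<< 7865000
>> exchanger.asunit(v: -9587, u_from: lb, u_to: g)
<< -434859005119/100000
>> exchanger.asunit(v: 272, u_from: C, u_to: F)
<< 2608/5
>> almanac.stepdays(n: -161)
<< 1723-04-24
>> almanac.stepdays(n: -20)
<< 1723-04-04
>> exchanger.asunit(v: -8792, u_from: day, u_to: min)
<< -12660480

Answer: 1723-04-04


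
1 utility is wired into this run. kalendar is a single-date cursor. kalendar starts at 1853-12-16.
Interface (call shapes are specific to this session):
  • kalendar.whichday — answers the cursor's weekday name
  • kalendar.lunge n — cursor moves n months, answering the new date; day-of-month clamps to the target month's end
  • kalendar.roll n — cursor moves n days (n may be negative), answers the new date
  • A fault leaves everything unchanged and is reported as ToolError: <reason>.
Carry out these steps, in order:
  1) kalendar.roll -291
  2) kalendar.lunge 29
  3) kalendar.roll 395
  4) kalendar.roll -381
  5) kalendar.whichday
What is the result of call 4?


Answer: 1855-08-11

Derivation:
% kalendar.roll n→-291
:: 1853-02-28
% kalendar.lunge n→29
:: 1855-07-28
% kalendar.roll n→395
:: 1856-08-26
% kalendar.roll n→-381
:: 1855-08-11
% kalendar.whichday
:: Saturday


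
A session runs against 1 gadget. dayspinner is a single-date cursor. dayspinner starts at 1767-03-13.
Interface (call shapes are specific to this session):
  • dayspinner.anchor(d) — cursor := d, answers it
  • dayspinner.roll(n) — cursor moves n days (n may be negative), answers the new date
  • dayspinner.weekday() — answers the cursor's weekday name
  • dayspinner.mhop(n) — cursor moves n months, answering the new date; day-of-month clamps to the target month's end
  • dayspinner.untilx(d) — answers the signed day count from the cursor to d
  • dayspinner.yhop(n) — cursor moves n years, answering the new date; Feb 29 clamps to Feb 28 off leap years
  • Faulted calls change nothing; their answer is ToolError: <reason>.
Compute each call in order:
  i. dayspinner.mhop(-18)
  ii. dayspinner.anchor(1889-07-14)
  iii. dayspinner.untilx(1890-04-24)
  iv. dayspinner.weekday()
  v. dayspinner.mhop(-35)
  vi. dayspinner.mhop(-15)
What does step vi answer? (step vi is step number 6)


Answer: 1885-05-14

Derivation:
-> mhop(n→-18)
<- 1765-09-13
-> anchor(d→1889-07-14)
<- 1889-07-14
-> untilx(d→1890-04-24)
<- 284
-> weekday()
<- Sunday
-> mhop(n→-35)
<- 1886-08-14
-> mhop(n→-15)
<- 1885-05-14


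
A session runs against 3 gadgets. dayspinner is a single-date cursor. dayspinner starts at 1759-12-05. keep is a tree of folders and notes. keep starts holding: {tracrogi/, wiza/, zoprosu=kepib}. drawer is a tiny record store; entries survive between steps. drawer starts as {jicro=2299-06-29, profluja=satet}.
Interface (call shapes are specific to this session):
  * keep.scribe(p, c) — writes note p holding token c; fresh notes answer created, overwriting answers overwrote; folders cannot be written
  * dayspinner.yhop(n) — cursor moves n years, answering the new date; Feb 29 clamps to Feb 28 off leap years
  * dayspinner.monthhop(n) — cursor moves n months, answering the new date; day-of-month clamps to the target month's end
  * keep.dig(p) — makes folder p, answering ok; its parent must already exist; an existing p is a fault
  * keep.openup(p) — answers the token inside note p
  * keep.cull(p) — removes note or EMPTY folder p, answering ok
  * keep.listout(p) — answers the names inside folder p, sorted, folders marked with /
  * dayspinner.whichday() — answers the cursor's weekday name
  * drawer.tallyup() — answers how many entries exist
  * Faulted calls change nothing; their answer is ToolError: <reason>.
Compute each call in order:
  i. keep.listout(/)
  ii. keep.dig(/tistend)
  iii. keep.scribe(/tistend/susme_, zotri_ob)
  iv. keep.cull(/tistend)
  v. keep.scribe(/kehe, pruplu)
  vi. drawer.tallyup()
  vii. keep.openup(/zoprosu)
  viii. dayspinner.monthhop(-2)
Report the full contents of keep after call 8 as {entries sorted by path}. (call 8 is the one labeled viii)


Invoking keep.listout passing p=/, which returns [tracrogi/, wiza/, zoprosu].
I invoke keep.dig passing p=/tistend, giving ok.
Now I run keep.scribe passing p=/tistend/susme_, c=zotri_ob, — result: created.
Now I run keep.cull passing p=/tistend: ToolError: not empty.
Next I call keep.scribe passing p=/kehe, c=pruplu, which returns created.
I run drawer.tallyup, → 2.
I use keep.openup passing p=/zoprosu, and observe kepib.
Now I run dayspinner.monthhop passing n=-2: 1759-10-05.

Answer: {kehe=pruplu, tistend/, tistend/susme_=zotri_ob, tracrogi/, wiza/, zoprosu=kepib}


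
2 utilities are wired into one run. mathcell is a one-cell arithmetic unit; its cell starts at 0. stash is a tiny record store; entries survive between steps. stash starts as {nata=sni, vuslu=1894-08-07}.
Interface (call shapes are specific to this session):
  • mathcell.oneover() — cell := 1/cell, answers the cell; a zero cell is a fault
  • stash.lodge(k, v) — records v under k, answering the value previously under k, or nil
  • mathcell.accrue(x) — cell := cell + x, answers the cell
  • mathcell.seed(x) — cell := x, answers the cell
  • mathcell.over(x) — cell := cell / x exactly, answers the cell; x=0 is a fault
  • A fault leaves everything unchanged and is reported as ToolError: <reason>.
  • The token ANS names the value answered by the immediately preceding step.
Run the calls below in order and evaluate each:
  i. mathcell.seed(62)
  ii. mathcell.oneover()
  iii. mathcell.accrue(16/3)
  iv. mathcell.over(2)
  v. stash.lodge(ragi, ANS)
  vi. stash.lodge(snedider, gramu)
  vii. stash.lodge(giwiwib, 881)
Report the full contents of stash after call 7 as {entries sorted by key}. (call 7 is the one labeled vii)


# 1. mathcell.seed(x=62) => 62
# 2. mathcell.oneover() => 1/62
# 3. mathcell.accrue(x=16/3) => 995/186
# 4. mathcell.over(x=2) => 995/372
# 5. stash.lodge(k=ragi, v=ANS) => nil
# 6. stash.lodge(k=snedider, v=gramu) => nil
# 7. stash.lodge(k=giwiwib, v=881) => nil

Answer: {giwiwib=881, nata=sni, ragi=995/372, snedider=gramu, vuslu=1894-08-07}


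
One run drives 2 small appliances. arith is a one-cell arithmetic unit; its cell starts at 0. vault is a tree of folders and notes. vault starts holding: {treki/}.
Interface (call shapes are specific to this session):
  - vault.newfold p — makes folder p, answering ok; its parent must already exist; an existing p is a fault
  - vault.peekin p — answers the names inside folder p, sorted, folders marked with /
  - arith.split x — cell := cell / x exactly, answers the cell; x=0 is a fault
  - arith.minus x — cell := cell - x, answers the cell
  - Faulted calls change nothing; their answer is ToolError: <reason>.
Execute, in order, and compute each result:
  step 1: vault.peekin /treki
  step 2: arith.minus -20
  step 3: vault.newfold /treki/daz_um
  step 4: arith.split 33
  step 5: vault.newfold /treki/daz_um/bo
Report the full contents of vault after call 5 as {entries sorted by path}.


Answer: {treki/, treki/daz_um/, treki/daz_um/bo/}

Derivation:
I try peekin(p: /treki), which returns [].
I use minus(x: -20), and observe 20.
I try newfold(p: /treki/daz_um), → ok.
I try split(x: 33), and observe 20/33.
Next I call newfold(p: /treki/daz_um/bo), yielding ok.


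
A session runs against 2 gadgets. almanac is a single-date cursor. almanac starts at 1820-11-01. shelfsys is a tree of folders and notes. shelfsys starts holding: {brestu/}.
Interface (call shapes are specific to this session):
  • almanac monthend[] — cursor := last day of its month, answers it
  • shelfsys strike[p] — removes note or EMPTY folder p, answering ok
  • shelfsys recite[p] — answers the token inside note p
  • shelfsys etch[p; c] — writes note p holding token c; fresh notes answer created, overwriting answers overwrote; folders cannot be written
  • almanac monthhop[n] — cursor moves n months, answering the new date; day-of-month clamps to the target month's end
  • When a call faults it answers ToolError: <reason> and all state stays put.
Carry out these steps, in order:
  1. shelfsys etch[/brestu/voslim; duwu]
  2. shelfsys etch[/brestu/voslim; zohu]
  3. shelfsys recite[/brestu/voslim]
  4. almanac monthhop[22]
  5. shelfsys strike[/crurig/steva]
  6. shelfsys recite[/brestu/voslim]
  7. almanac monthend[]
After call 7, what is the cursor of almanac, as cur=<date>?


Do: shelfsys etch[p='/brestu/voslim'; c='duwu']
See: created
Do: shelfsys etch[p='/brestu/voslim'; c='zohu']
See: overwrote
Do: shelfsys recite[p='/brestu/voslim']
See: zohu
Do: almanac monthhop[n='22']
See: 1822-09-01
Do: shelfsys strike[p='/crurig/steva']
See: ToolError: not found
Do: shelfsys recite[p='/brestu/voslim']
See: zohu
Do: almanac monthend[]
See: 1822-09-30

Answer: cur=1822-09-30


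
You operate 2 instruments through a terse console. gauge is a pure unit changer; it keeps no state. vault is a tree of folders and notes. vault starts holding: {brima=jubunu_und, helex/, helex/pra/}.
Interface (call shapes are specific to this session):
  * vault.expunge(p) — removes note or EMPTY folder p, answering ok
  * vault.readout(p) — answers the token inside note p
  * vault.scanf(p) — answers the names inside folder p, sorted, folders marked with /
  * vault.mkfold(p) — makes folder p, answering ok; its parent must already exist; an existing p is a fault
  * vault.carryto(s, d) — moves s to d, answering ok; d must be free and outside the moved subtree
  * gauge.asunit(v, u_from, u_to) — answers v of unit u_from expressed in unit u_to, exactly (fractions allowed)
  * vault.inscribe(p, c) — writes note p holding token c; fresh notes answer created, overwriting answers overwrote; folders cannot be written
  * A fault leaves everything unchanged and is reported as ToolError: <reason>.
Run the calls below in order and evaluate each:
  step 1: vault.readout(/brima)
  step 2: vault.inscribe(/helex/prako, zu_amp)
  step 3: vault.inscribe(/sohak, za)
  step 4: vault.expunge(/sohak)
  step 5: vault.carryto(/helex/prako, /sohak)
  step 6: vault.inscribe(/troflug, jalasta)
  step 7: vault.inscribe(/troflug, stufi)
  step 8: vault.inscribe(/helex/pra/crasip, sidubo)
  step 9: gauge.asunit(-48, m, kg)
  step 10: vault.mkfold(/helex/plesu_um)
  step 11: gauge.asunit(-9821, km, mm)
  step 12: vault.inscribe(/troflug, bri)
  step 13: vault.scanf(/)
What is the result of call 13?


Answer: [brima, helex/, sohak, troflug]

Derivation:
·→ vault.readout(/brima)
·← jubunu_und
·→ vault.inscribe(/helex/prako, zu_amp)
·← created
·→ vault.inscribe(/sohak, za)
·← created
·→ vault.expunge(/sohak)
·← ok
·→ vault.carryto(/helex/prako, /sohak)
·← ok
·→ vault.inscribe(/troflug, jalasta)
·← created
·→ vault.inscribe(/troflug, stufi)
·← overwrote
·→ vault.inscribe(/helex/pra/crasip, sidubo)
·← created
·→ gauge.asunit(-48, m, kg)
·← ToolError: incompatible units
·→ vault.mkfold(/helex/plesu_um)
·← ok
·→ gauge.asunit(-9821, km, mm)
·← -9821000000
·→ vault.inscribe(/troflug, bri)
·← overwrote
·→ vault.scanf(/)
·← [brima, helex/, sohak, troflug]


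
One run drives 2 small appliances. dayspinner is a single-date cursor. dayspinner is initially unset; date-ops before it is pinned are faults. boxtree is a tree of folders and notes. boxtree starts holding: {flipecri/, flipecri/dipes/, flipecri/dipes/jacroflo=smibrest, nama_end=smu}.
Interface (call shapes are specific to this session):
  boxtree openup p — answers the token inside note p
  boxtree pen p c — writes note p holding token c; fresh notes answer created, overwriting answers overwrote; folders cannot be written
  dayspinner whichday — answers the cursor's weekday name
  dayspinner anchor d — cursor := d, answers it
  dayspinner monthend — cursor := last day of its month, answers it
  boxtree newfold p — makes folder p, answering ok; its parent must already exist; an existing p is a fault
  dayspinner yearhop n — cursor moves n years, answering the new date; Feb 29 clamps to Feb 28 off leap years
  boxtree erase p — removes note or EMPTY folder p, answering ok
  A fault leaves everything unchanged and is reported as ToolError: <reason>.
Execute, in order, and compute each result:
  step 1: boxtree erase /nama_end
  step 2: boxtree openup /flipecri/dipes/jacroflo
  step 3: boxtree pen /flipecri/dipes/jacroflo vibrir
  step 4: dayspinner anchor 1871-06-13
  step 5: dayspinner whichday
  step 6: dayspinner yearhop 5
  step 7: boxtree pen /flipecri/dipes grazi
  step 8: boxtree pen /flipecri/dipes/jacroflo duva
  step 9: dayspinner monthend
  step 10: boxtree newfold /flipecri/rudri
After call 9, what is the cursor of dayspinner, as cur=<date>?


Answer: cur=1876-06-30

Derivation:
# boxtree erase(p=/nama_end) -> ok
# boxtree openup(p=/flipecri/dipes/jacroflo) -> smibrest
# boxtree pen(p=/flipecri/dipes/jacroflo, c=vibrir) -> overwrote
# dayspinner anchor(d=1871-06-13) -> 1871-06-13
# dayspinner whichday() -> Tuesday
# dayspinner yearhop(n=5) -> 1876-06-13
# boxtree pen(p=/flipecri/dipes, c=grazi) -> ToolError: is a directory
# boxtree pen(p=/flipecri/dipes/jacroflo, c=duva) -> overwrote
# dayspinner monthend() -> 1876-06-30
# boxtree newfold(p=/flipecri/rudri) -> ok


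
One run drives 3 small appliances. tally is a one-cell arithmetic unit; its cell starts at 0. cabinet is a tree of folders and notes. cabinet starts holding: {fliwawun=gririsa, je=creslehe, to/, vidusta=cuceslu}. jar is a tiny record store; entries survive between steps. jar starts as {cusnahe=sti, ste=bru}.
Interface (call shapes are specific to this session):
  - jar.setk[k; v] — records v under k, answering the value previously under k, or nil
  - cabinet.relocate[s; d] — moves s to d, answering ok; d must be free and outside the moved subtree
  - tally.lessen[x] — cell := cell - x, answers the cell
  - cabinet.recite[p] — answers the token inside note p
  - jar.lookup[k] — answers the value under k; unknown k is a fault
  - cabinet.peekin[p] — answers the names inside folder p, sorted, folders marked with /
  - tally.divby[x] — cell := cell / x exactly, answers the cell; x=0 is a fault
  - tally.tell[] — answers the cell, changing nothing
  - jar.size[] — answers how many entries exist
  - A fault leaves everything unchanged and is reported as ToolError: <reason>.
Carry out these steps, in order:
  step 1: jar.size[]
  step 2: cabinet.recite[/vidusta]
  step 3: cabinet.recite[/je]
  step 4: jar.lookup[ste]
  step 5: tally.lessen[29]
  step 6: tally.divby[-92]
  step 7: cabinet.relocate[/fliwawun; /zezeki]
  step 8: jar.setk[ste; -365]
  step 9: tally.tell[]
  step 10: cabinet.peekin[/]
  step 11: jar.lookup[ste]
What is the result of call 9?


Answer: 29/92

Derivation:
-- 1. jar.size() == 2
-- 2. cabinet.recite(p='/vidusta') == cuceslu
-- 3. cabinet.recite(p='/je') == creslehe
-- 4. jar.lookup(k='ste') == bru
-- 5. tally.lessen(x='29') == -29
-- 6. tally.divby(x='-92') == 29/92
-- 7. cabinet.relocate(s='/fliwawun', d='/zezeki') == ok
-- 8. jar.setk(k='ste', v='-365') == bru
-- 9. tally.tell() == 29/92
-- 10. cabinet.peekin(p='/') == [je, to/, vidusta, zezeki]
-- 11. jar.lookup(k='ste') == -365


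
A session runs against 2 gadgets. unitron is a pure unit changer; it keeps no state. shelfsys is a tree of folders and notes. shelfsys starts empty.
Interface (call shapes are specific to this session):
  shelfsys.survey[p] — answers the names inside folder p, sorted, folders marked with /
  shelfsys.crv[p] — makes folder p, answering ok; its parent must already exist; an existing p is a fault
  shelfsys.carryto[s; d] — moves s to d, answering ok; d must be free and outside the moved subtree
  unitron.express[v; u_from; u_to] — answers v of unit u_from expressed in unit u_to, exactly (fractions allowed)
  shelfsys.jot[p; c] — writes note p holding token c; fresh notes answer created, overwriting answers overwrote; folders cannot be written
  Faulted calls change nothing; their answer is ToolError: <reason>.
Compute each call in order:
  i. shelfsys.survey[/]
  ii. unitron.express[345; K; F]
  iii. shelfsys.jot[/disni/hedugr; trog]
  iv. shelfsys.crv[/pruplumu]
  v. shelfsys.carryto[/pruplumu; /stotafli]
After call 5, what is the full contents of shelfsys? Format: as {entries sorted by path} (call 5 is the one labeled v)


·→ shelfsys.survey(p: /)
·← []
·→ unitron.express(v: 345, u_from: K, u_to: F)
·← 16133/100
·→ shelfsys.jot(p: /disni/hedugr, c: trog)
·← ToolError: no parent
·→ shelfsys.crv(p: /pruplumu)
·← ok
·→ shelfsys.carryto(s: /pruplumu, d: /stotafli)
·← ok

Answer: {stotafli/}


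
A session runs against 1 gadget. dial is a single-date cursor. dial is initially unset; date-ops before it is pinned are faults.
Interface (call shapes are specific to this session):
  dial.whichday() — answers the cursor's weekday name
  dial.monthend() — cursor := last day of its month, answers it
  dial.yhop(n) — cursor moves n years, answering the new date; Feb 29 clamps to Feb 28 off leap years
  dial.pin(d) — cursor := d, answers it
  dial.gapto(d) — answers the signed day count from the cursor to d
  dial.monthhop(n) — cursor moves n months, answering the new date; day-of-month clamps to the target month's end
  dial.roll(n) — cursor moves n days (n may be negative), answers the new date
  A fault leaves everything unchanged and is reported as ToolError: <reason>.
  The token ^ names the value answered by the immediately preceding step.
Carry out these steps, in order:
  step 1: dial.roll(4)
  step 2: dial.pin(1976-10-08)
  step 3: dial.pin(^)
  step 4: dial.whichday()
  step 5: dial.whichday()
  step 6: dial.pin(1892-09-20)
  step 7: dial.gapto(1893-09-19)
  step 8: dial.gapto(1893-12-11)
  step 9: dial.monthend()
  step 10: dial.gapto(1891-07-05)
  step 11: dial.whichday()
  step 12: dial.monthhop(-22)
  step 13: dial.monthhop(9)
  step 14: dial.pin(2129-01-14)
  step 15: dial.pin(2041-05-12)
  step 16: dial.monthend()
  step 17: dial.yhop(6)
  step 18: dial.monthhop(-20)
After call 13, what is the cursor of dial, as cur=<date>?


Answer: cur=1891-08-30

Derivation:
>> roll(n='4')
<< ToolError: no date set
>> pin(d='1976-10-08')
<< 1976-10-08
>> pin(d='^')
<< 1976-10-08
>> whichday()
<< Friday
>> whichday()
<< Friday
>> pin(d='1892-09-20')
<< 1892-09-20
>> gapto(d='1893-09-19')
<< 364
>> gapto(d='1893-12-11')
<< 447
>> monthend()
<< 1892-09-30
>> gapto(d='1891-07-05')
<< -453
>> whichday()
<< Friday
>> monthhop(n='-22')
<< 1890-11-30
>> monthhop(n='9')
<< 1891-08-30
>> pin(d='2129-01-14')
<< 2129-01-14
>> pin(d='2041-05-12')
<< 2041-05-12
>> monthend()
<< 2041-05-31
>> yhop(n='6')
<< 2047-05-31
>> monthhop(n='-20')
<< 2045-09-30


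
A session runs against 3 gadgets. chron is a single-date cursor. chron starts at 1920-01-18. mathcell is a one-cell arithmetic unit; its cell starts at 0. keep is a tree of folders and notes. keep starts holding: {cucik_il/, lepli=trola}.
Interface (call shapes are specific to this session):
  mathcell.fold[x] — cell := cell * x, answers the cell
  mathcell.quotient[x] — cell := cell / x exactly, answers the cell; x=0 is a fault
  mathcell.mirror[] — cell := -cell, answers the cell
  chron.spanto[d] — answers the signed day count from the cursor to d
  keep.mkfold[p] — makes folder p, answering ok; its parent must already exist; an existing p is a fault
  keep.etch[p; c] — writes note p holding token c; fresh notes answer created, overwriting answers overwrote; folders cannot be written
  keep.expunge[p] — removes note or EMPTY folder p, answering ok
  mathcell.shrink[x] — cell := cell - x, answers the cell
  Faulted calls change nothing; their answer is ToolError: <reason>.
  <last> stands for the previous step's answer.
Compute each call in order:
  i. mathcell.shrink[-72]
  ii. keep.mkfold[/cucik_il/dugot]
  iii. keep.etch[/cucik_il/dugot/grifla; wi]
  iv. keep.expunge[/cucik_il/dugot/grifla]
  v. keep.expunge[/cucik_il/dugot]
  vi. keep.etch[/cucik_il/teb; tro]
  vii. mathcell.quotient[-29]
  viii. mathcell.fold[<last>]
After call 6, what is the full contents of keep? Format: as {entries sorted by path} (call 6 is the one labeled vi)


Answer: {cucik_il/, cucik_il/teb=tro, lepli=trola}

Derivation:
$ mathcell.shrink x='-72'
:: 72
$ keep.mkfold p='/cucik_il/dugot'
:: ok
$ keep.etch p='/cucik_il/dugot/grifla' c='wi'
:: created
$ keep.expunge p='/cucik_il/dugot/grifla'
:: ok
$ keep.expunge p='/cucik_il/dugot'
:: ok
$ keep.etch p='/cucik_il/teb' c='tro'
:: created
$ mathcell.quotient x='-29'
:: -72/29
$ mathcell.fold x='<last>'
:: 5184/841


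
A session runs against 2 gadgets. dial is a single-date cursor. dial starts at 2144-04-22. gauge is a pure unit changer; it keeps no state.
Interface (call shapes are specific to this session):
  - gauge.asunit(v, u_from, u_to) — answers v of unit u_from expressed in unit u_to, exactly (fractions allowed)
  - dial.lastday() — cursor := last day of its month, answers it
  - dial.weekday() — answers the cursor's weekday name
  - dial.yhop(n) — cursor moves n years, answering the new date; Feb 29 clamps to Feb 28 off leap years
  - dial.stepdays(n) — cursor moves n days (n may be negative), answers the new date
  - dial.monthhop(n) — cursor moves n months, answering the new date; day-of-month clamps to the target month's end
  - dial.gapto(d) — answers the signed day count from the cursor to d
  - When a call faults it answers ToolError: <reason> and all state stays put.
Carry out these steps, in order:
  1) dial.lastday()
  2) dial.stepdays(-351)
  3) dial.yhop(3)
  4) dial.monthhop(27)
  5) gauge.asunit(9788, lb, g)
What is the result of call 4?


Answer: 2148-08-15

Derivation:
;; dial.lastday() ~> 2144-04-30
;; dial.stepdays(n→-351) ~> 2143-05-15
;; dial.yhop(n→3) ~> 2146-05-15
;; dial.monthhop(n→27) ~> 2148-08-15
;; gauge.asunit(v→9788, u_from→lb, u_to→g) ~> 110994052939/25000
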